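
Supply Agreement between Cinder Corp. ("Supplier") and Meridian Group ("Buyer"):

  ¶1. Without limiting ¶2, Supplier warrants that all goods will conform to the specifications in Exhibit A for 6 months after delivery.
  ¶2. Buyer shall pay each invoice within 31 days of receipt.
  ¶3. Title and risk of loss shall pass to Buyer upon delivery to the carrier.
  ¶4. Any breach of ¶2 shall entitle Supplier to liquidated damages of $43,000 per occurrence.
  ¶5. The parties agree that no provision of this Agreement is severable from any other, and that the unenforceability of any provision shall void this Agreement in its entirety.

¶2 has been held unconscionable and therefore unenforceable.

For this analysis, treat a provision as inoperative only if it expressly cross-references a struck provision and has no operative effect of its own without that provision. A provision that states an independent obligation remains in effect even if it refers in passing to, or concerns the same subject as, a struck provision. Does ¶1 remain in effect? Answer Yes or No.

No

¶2 is struck. ¶4 has no operative effect of its own apart from ¶2 and is therefore inoperative. ¶5 provides that the Agreement is not severable, so the invalidity of any one provision voids the entire Agreement. No provision of the Agreement survives. ¶1 is among the inoperative provisions, so the answer is no.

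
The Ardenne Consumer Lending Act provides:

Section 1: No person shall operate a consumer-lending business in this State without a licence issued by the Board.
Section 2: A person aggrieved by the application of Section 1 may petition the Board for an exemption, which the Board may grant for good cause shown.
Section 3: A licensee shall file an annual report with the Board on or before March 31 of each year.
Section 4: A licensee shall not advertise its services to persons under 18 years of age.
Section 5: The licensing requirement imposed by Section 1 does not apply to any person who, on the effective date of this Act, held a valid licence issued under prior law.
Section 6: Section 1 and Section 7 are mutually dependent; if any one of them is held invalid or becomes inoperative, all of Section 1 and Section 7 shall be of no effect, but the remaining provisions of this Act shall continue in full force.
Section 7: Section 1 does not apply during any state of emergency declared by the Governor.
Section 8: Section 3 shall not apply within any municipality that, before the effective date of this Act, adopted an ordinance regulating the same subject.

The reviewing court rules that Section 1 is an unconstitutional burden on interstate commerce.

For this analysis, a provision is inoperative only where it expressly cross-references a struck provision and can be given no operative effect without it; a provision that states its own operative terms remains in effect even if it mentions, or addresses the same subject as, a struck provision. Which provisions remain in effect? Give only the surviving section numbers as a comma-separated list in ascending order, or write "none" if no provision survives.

3, 4, 6, 8

Section 1 is struck. Section 2 operates only by reference to Section 1, so it falls with Section 1. The only function of Section 5 is the grandfather exemption from Section 1, so it cannot stand once Section 1 is removed. Section 7 operates only by reference to Section 1, so it falls with Section 1. Section 6 declares Section 1 and Section 7 mutually dependent; since one of them has fallen, all of them are of no effect. The remainder continues in force under Section 6. That leaves Section 3, Section 4, Section 6, and Section 8 in effect.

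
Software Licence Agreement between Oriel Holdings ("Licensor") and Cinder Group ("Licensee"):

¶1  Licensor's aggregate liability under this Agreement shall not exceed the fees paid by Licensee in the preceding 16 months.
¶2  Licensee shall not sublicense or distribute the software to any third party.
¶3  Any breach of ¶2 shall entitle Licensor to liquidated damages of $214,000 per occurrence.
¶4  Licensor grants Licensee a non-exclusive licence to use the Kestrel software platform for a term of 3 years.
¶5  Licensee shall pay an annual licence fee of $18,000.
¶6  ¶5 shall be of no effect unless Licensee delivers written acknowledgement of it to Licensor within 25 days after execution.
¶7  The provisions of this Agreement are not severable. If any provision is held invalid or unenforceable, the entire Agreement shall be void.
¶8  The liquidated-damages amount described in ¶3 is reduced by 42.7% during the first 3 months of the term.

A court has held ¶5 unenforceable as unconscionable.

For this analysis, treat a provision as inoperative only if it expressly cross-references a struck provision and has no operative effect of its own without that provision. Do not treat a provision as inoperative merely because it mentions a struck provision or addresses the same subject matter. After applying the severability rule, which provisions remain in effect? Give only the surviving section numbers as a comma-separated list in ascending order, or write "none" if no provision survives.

none

¶5 is struck. The only function of ¶6 is the acknowledgement condition for ¶5, so it cannot stand once ¶5 is removed. ¶7 provides that the Agreement is not severable, so the invalidity of any one provision voids the entire Agreement. No provision of the Agreement survives.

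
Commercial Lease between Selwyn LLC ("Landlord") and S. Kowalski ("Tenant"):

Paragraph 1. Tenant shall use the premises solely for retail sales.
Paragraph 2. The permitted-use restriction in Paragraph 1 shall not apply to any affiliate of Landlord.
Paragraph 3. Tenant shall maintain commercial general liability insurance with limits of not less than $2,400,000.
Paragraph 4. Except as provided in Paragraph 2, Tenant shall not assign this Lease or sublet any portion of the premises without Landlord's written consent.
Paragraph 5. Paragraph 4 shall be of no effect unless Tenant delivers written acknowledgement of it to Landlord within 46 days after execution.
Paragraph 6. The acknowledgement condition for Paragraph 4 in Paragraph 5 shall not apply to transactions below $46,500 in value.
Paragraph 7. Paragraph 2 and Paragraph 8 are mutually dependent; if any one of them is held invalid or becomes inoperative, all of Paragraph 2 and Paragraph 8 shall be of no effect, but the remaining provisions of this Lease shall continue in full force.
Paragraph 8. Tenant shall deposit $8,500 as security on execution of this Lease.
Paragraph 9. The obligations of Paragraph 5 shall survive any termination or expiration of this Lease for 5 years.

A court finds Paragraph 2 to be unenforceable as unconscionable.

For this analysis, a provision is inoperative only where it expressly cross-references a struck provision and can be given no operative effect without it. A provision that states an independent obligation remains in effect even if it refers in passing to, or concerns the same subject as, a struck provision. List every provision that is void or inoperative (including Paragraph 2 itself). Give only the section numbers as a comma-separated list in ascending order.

Paragraph 2 is struck. Although Paragraph 4 refers to Paragraph 2, its operative terms do not depend on Paragraph 2, so it remains in effect. No other provision's operative terms depend on Paragraph 2. Paragraph 7 declares Paragraph 2 and Paragraph 8 mutually dependent; since one of them has fallen, all of them are of no effect. That brings down Paragraph 8 as well. The remainder continues in force under Paragraph 7. The provisions still in force are Paragraph 1, Paragraph 3, Paragraph 4, Paragraph 5, Paragraph 6, Paragraph 7, and Paragraph 9.

2, 8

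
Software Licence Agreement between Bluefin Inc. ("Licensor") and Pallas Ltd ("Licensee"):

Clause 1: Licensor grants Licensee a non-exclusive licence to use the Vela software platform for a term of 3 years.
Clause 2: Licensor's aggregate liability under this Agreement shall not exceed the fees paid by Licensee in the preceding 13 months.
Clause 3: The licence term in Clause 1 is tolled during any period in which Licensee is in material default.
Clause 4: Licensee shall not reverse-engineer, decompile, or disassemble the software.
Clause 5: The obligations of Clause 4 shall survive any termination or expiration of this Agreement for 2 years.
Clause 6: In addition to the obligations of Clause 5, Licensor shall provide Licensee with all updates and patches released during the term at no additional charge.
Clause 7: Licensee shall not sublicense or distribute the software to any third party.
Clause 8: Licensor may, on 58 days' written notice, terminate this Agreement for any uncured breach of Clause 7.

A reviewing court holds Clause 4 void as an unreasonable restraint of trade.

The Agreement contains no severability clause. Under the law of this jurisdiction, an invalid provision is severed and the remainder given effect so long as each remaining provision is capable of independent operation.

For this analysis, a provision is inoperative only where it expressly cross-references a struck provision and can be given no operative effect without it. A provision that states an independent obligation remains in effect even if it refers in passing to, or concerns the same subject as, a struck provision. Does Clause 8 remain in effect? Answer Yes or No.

Clause 4 is struck. Clause 5 has no operative effect of its own apart from Clause 4 and is therefore inoperative. Clause 6 mentions Clause 5 but its own obligation stands independently of Clause 5, so Clause 6 is not affected. Under the stated default rule, only provisions that cannot operate independently fall away; the rest are enforced. That leaves Clause 1, Clause 2, Clause 3, Clause 6, Clause 7, and Clause 8 in effect. Clause 8 is among the surviving provisions, so the answer is yes.

Yes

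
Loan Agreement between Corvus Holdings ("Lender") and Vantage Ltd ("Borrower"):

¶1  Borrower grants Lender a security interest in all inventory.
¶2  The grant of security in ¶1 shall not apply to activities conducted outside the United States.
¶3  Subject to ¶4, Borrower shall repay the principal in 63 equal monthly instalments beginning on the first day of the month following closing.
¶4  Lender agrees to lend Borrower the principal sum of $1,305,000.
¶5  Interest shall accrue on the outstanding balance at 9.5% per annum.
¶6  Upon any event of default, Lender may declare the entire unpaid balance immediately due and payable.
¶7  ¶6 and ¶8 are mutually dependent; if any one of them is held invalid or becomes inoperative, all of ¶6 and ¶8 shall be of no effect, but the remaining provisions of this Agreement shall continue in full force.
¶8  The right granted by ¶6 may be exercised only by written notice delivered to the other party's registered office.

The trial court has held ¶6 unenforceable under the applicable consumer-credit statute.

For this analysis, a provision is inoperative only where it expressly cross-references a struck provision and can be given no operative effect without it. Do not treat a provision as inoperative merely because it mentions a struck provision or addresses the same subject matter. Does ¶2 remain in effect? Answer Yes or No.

Yes

¶6 is struck. ¶8 merely fixes the notice requirement for ¶6; with ¶6 gone it has nothing to operate on and falls away. ¶7 declares ¶6 and ¶8 mutually dependent; since one of them has fallen, all of them are of no effect. The remainder continues in force under ¶7. The provisions still in force are ¶1, ¶2, ¶3, ¶4, ¶5, and ¶7. ¶2 is among the surviving provisions, so the answer is yes.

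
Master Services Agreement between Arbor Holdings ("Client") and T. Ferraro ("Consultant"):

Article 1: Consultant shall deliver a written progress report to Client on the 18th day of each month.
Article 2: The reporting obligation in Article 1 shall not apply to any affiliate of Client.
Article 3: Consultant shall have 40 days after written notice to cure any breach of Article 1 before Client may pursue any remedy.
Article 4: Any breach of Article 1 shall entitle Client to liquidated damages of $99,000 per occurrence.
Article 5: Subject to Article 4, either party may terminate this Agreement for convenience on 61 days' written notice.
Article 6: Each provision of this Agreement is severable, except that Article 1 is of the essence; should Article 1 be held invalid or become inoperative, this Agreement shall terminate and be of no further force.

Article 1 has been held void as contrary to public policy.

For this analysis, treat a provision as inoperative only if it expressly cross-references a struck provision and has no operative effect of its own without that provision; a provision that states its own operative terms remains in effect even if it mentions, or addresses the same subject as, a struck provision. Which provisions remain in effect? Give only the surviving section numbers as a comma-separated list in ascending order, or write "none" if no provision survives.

Article 1 is struck. Article 2 does nothing except set the carve-out from the reporting obligation by reference to Article 1; with Article 1 gone it has no independent effect and is inoperative. Article 3 merely fixes the cure period for breach of Article 1; with Article 1 gone it has nothing to operate on and falls away. Article 4 does nothing except set the liquidated-damages amount by reference to Article 1; with Article 1 gone it has no independent effect and is inoperative. Article 6 makes Article 1 an essential term, and Article 1 is the provision held invalid; under Article 6, the entire Agreement is therefore void. No provision of the Agreement survives.

none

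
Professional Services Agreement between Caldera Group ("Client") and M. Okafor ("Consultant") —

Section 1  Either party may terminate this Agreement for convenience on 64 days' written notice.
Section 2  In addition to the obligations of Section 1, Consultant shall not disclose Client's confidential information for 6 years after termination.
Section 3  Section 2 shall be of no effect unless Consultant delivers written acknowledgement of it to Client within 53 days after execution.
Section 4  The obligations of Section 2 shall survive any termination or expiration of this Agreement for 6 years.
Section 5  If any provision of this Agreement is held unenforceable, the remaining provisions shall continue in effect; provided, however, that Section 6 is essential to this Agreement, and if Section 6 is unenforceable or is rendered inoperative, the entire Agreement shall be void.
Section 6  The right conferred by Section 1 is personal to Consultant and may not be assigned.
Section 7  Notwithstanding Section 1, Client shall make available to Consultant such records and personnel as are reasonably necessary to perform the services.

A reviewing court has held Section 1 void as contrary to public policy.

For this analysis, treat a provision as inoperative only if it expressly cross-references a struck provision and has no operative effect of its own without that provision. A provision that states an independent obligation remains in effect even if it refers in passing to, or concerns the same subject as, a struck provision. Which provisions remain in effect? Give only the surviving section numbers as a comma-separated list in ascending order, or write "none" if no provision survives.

Section 1 is struck. The only function of Section 6 is the non-assignment of Section 1, so it cannot stand once Section 1 is removed. Section 5 makes Section 6 an essential term, and Section 6 has been rendered inoperative by the cascade; under Section 5, the entire Agreement is therefore void. No provision of the Agreement survives.

none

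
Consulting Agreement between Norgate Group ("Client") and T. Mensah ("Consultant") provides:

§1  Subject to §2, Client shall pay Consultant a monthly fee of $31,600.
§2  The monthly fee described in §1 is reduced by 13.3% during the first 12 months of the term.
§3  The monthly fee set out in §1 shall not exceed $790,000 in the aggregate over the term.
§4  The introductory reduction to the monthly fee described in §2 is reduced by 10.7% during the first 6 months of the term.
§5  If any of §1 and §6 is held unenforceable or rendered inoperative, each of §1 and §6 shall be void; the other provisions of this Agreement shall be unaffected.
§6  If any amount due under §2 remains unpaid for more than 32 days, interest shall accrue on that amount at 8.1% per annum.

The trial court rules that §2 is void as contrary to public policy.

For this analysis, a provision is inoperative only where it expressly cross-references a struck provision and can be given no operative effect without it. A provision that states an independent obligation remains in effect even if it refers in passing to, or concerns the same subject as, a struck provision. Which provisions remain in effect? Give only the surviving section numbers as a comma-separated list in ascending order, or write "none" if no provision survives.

5

§2 is struck. §4 operates only by reference to §2, so it falls with §2. §6 operates only by reference to §2, so it falls with §2. §5 declares §1 and §6 mutually dependent; since one of them has fallen, all of them are of no effect. That brings down §1 as well. §3 in turn depends solely on a provision now struck and likewise falls. The remainder continues in force under §5. Only §5 remains in effect.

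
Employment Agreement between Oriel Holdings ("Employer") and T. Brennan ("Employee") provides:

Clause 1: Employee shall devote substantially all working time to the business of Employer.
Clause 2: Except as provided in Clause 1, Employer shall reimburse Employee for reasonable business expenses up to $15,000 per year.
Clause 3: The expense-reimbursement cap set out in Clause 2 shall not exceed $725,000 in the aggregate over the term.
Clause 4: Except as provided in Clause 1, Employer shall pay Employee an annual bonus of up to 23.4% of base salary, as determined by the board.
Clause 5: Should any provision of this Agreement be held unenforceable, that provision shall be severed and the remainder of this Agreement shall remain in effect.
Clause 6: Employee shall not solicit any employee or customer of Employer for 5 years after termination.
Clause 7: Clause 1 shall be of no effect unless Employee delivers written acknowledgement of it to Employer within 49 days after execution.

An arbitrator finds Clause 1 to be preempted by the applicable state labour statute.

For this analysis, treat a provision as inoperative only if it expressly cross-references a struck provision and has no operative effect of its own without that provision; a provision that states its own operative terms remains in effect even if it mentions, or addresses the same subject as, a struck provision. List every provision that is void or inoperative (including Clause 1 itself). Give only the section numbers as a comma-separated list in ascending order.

1, 7

Clause 1 is struck. Clause 7 merely fixes the acknowledgement condition for Clause 1; with Clause 1 gone it has nothing to operate on and falls away. Although Clause 2 refers to Clause 1, its operative terms do not depend on Clause 1, so it remains in effect. Although Clause 4 refers to Clause 1, its operative terms do not depend on Clause 1, so it remains in effect. Under the severability clause in Clause 5, the remaining provisions continue in force. Clause 2, Clause 3, Clause 4, Clause 5, and Clause 6 remain in effect.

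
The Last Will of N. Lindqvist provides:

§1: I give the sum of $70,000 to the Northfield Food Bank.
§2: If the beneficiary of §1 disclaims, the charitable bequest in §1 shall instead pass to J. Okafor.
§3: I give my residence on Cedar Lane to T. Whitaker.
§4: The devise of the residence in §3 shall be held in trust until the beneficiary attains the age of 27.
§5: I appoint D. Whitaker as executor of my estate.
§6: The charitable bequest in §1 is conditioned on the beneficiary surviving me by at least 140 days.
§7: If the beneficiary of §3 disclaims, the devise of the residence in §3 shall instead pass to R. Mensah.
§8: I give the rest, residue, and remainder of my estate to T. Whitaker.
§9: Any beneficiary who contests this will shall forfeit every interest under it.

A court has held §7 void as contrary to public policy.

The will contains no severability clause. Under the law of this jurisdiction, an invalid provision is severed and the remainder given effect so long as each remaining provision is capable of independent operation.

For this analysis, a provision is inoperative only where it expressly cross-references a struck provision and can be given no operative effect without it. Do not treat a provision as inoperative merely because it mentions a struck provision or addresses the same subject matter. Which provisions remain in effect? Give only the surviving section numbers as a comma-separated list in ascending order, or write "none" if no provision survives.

1, 2, 3, 4, 5, 6, 8, 9

§7 is struck. No other provision's operative terms depend on §7. Under the stated default rule, only provisions that cannot operate independently fall away; the rest are enforced. The provisions still in force are §1, §2, §3, §4, §5, §6, §8, and §9.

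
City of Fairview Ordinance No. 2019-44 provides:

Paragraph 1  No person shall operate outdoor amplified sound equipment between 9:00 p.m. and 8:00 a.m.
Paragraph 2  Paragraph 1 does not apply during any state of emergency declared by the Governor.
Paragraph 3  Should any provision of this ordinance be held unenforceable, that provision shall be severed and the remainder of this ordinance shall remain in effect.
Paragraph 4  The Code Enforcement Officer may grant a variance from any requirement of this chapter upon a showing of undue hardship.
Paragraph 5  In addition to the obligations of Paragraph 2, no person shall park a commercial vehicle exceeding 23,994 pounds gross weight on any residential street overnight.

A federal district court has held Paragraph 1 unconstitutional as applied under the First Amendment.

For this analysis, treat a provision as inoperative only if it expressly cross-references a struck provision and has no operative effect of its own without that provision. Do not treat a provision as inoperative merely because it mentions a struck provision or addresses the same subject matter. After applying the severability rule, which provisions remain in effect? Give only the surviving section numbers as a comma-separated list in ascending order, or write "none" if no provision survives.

3, 4, 5

Paragraph 1 is struck. Paragraph 2 operates only by reference to Paragraph 1, so it falls with Paragraph 1. Paragraph 5 mentions Paragraph 2 but its own obligation stands independently of Paragraph 2, so Paragraph 5 is not affected. Under the severability clause in Paragraph 3, the remaining provisions continue in force. Paragraph 3, Paragraph 4, and Paragraph 5 remain in effect.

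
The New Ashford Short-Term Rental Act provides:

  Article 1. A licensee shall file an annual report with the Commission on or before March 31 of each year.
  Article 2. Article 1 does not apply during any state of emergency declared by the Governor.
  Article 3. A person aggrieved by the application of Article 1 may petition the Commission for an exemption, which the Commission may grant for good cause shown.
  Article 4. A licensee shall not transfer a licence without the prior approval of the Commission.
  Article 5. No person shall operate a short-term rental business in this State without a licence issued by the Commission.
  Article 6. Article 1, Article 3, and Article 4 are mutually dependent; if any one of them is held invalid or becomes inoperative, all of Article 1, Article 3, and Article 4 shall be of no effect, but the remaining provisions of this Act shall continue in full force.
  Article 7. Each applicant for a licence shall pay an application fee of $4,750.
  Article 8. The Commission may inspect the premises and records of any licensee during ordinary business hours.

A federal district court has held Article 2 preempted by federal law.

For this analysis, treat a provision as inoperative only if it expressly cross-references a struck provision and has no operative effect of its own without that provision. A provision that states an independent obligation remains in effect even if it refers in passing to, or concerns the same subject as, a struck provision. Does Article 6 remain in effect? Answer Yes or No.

Yes

Article 2 is struck. No other provision's operative terms depend on Article 2. Article 6 ties Article 1, Article 3, and Article 4 together, but none of those is affected here; the remaining provisions continue in force under Article 6. Article 1, Article 3, Article 4, Article 5, Article 6, Article 7, and Article 8 remain in effect. Article 6 is among the surviving provisions, so the answer is yes.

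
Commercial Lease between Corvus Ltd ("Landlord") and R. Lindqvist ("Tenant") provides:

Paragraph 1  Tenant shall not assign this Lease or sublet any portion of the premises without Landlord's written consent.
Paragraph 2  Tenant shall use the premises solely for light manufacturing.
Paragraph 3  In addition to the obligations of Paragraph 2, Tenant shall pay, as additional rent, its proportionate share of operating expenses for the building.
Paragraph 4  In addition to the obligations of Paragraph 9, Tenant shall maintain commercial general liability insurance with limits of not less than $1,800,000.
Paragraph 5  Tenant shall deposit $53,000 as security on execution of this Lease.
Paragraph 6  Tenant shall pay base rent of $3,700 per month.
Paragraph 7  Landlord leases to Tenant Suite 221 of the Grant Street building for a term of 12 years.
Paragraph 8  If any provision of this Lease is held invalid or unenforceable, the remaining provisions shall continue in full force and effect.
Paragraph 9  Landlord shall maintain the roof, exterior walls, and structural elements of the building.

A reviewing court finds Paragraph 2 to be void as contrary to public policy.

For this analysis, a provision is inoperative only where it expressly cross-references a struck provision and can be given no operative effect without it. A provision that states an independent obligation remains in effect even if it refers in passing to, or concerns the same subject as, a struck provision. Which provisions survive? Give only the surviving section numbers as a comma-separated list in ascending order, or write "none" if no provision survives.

1, 3, 4, 5, 6, 7, 8, 9

Paragraph 2 is struck. Paragraph 3 mentions Paragraph 2 but its own obligation stands independently of Paragraph 2, so Paragraph 3 is not affected. Nothing else in the Lease is defined by reference to Paragraph 2. Paragraph 8 is a severability clause and preserves every provision that can still be given independent effect. Paragraph 1, Paragraph 3, Paragraph 4, Paragraph 5, Paragraph 6, Paragraph 7, Paragraph 8, and Paragraph 9 remain in effect.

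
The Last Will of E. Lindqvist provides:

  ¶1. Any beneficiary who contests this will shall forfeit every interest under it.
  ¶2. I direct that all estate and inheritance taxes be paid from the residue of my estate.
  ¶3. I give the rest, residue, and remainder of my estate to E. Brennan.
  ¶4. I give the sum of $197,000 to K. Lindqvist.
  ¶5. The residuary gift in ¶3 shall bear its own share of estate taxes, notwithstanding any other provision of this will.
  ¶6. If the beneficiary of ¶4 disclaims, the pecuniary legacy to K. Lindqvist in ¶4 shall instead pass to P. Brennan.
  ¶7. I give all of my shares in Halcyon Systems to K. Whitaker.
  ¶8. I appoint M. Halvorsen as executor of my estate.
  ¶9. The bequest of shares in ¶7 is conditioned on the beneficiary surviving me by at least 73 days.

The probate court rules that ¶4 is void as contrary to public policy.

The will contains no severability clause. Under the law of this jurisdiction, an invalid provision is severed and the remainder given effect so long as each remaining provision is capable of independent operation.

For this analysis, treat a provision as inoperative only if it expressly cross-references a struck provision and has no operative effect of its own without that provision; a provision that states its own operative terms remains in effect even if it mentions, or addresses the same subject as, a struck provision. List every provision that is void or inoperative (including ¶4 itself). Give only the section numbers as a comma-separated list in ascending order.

4, 6

¶4 is struck. ¶6 operates only by reference to ¶4, so it falls with ¶4. With no severability clause, the stated default rule severs what cannot stand and enforces each remaining provision that can operate on its own. The provisions still in force are ¶1, ¶2, ¶3, ¶5, ¶7, ¶8, and ¶9.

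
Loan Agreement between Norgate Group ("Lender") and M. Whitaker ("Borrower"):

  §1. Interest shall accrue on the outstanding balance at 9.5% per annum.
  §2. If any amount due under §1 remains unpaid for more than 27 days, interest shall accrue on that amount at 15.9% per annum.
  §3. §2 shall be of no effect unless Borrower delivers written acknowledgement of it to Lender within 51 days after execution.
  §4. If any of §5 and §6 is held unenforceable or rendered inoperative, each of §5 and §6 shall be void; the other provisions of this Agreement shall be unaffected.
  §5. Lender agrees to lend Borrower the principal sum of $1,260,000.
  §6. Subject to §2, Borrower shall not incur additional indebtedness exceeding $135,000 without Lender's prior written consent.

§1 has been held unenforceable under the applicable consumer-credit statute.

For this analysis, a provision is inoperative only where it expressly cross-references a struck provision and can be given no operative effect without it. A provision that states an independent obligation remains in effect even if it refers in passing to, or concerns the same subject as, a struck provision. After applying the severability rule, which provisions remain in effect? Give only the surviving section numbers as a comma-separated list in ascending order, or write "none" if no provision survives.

§1 is struck. The whole of §2 is the default interest on the interest charge, defined by reference to §1, so §2 cannot stand once §1 is removed. §3 merely fixes the acknowledgement condition for §2; with §2 gone it has nothing to operate on and falls away. §6 mentions §2 but its own obligation stands independently of §2, so §6 is not affected. §4 ties §5 and §6 together, but none of those is affected here; the remaining provisions continue in force under §4. The provisions still in force are §4, §5, and §6.

4, 5, 6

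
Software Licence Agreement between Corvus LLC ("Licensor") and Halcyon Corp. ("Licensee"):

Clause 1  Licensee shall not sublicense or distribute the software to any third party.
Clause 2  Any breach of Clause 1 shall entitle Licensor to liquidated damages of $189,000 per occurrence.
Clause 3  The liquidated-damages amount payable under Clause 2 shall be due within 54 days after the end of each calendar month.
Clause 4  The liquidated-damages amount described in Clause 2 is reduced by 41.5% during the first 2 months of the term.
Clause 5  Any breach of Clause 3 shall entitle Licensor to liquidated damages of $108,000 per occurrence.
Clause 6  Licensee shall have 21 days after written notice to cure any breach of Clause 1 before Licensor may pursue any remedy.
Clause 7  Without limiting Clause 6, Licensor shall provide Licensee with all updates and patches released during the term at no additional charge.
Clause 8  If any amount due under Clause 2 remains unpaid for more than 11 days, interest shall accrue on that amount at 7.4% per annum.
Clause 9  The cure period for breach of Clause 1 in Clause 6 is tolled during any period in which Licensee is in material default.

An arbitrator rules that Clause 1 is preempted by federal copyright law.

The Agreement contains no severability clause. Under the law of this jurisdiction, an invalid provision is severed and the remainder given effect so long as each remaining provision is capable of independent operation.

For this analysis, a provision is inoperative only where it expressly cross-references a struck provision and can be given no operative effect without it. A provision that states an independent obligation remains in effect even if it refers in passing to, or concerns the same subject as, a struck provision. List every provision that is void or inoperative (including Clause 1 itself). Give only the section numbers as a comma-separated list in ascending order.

1, 2, 3, 4, 5, 6, 8, 9

Clause 1 is struck. Clause 2 does nothing except set the liquidated-damages amount by reference to Clause 1; with Clause 1 gone it has no independent effect and is inoperative. Clause 6 has no operative effect of its own apart from Clause 1 and is therefore inoperative. Clause 3 does nothing except set the payment deadline for the liquidated-damages amount by reference to Clause 2; with Clause 2 gone it has no independent effect and is inoperative. Clause 4 operates only by reference to Clause 2, so it falls with Clause 2. Clause 8 has no operative effect of its own apart from Clause 2 and is therefore inoperative. Clause 9 does nothing except set the tolling of the cure period for breach of Clause 1 by reference to Clause 6; with Clause 6 gone it has no independent effect and is inoperative. Clause 5 does nothing except set the liquidated-damages amount by reference to Clause 3; with Clause 3 gone it has no independent effect and is inoperative. Clause 7 mentions Clause 6 but its own obligation stands independently of Clause 6, so Clause 7 is not affected. Under the stated default rule, only provisions that cannot operate independently fall away; the rest are enforced. Only Clause 7 remains in effect.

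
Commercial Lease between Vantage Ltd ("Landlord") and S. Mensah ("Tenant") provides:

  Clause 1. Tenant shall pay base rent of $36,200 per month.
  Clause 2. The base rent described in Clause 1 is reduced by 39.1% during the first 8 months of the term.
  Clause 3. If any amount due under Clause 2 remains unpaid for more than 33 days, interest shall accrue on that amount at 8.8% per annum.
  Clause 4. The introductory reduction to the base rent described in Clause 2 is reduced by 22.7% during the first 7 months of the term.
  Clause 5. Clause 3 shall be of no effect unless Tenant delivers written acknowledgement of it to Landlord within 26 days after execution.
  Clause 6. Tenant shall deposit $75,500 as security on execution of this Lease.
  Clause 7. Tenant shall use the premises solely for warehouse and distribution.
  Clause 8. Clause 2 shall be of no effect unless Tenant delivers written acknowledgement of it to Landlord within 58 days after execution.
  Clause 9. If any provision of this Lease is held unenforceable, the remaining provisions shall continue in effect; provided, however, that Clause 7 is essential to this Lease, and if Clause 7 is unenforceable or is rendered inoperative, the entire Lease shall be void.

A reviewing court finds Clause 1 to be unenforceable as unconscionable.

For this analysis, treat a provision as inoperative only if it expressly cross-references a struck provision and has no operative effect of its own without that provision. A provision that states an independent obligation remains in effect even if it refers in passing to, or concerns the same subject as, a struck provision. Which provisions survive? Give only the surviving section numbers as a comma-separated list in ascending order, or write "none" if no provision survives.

Clause 1 is struck. Clause 2 has no operative effect of its own apart from Clause 1 and is therefore inoperative. The whole of Clause 3 is the default interest on the introductory reduction to the base rent, defined by reference to Clause 2, so Clause 3 cannot stand once Clause 2 is removed. Clause 4 does nothing except set the introductory reduction to the introductory reduction to the base rent by reference to Clause 2; with Clause 2 gone it has no independent effect and is inoperative. The only function of Clause 8 is the acknowledgement condition for Clause 2, so it cannot stand once Clause 2 is removed. The only function of Clause 5 is the acknowledgement condition for Clause 3, so it cannot stand once Clause 3 is removed. Clause 9 makes Clause 7 an essential term, but Clause 7 is unaffected, so the severability proviso in Clause 9 preserves the remaining provisions. That leaves Clause 6, Clause 7, and Clause 9 in effect.

6, 7, 9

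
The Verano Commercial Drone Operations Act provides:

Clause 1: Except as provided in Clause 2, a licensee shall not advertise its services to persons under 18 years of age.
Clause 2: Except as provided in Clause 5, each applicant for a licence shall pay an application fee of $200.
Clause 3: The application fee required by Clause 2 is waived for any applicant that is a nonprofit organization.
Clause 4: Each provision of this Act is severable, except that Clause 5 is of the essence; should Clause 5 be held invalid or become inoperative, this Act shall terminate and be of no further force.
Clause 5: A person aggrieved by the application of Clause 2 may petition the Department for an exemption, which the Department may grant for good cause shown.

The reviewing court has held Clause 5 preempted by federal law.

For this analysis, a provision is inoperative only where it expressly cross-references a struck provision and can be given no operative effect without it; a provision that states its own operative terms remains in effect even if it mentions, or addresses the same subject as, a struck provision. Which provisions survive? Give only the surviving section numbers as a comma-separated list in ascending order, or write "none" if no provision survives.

Clause 5 is struck. Nothing else in the Act is defined by reference to Clause 5. Clause 4 makes Clause 5 an essential term, and Clause 5 is the provision held invalid; under Clause 4, the entire Act is therefore void. No provision of the Act survives.

none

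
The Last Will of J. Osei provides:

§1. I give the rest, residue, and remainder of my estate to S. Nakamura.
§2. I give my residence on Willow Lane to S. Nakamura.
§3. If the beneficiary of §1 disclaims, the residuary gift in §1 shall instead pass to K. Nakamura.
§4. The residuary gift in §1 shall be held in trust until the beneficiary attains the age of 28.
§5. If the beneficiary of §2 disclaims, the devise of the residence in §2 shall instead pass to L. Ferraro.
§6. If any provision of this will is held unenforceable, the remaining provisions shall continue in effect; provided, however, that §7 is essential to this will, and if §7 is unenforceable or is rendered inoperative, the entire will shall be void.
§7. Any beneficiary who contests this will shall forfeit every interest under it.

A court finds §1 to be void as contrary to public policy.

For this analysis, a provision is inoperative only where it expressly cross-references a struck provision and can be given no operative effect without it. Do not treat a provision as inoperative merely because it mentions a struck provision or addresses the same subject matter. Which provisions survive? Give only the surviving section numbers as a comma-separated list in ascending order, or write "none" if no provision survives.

§1 is struck. §3 operates only by reference to §1, so it falls with §1. §4 operates only by reference to §1, so it falls with §1. §6 makes §7 an essential term, but §7 is unaffected, so the severability proviso in §6 preserves the remaining provisions. §2, §5, §6, and §7 remain in effect.

2, 5, 6, 7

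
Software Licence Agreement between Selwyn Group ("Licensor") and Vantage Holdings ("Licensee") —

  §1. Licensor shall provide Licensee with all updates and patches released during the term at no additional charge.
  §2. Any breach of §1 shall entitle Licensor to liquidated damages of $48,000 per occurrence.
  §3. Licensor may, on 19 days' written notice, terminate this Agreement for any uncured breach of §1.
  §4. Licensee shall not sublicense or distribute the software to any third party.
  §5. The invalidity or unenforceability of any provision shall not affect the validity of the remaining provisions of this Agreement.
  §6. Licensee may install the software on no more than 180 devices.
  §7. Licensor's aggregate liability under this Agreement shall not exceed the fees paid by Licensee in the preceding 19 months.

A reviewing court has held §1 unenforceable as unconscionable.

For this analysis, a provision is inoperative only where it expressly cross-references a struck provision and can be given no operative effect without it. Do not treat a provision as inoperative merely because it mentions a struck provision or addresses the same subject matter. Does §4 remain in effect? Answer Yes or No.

§1 is struck. §2 has no operative effect of its own apart from §1 and is therefore inoperative. §3 merely fixes the termination right for breach of §1; with §1 gone it has nothing to operate on and falls away. Under the severability clause in §5, the remaining provisions continue in force. The provisions still in force are §4, §5, §6, and §7. §4 is among the surviving provisions, so the answer is yes.

Yes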